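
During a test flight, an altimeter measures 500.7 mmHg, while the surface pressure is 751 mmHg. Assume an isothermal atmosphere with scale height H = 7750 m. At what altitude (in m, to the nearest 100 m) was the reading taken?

Invert the barometric formula: z = H ln(P₀/P).
P₀/P = 751/500.7 = 1.4999; ln(1.4999) = 0.40540.
z = 7750.0 × 0.40540 = 3141.8 m.

z ≈ 3100 m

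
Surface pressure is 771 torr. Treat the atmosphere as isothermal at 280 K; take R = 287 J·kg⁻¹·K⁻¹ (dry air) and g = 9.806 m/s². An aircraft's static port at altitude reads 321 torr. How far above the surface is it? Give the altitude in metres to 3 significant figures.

Scale height: H = RT/g = 287 × 280 / 9.806 = 8195.0 m.
Invert the barometric formula: z = H ln(P₀/P).
P₀/P = 771/321 = 2.4019; ln(2.4019) = 0.87626.
z = 8195.0 × 0.87626 = 7181.0 m.

z ≈ 7180 m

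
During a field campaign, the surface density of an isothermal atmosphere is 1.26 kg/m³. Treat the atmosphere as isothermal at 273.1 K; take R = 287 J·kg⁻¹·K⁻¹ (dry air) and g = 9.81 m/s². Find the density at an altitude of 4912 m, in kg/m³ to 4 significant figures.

Scale height: H = RT/g = 287 × 273.1 / 9.81 = 7989.8 m.
In an isothermal atmosphere, density decays like pressure: ρ = ρ₀ exp(−z/H).
z/H = 4912.0/7989.8 = 0.61478; exp(−0.61478) = 0.54076.
ρ = 1.26 × 0.54076 = 0.68136 kg/m³.

ρ ≈ 0.6814 kg/m³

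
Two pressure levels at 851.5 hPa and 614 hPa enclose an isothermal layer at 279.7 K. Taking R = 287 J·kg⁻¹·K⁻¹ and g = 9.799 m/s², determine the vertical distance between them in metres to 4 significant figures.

Hypsometric equation: Δz = (R T̄/g) ln(P₁/P₂).
R T̄/g = 287 × 279.7 / 9.799 = 8192.1 m.
ln(851.5/614) = ln(1.3868) = 0.32700.
Δz = 8192.1 × 0.32700 = 2678.8 m.

Δz ≈ 2679 m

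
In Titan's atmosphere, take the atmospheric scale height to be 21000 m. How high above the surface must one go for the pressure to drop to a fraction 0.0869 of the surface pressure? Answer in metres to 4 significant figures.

Set P/P₀ = exp(−z/H) = 0.0869, so z = −H ln(0.0869).
−ln(0.0869) = 2.4430; z = 21000 × 2.4430 = 51303 m.

z ≈ 51300 m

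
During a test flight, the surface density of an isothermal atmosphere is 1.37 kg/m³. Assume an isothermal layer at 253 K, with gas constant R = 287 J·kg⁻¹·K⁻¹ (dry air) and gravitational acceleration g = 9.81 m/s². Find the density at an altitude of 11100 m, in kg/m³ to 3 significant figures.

ρ ≈ 0.306 kg/m³

Scale height: H = RT/g = 287 × 253 / 9.81 = 7401.7 m.
In an isothermal atmosphere, density decays like pressure: ρ = ρ₀ exp(−z/H).
z/H = 11100/7401.7 = 1.4997; exp(−1.4997) = 0.22320.
ρ = 1.37 × 0.22320 = 0.30578 kg/m³.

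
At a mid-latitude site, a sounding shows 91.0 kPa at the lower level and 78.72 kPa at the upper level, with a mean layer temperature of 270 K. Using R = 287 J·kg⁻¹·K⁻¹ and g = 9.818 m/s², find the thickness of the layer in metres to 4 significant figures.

Δz ≈ 1144 m

Hypsometric equation: Δz = (R T̄/g) ln(P₁/P₂).
R T̄/g = 287 × 270 / 9.818 = 7892.6 m.
ln(91.0/78.72) = ln(1.1560) = 0.14497.
Δz = 7892.6 × 0.14497 = 1144.2 m.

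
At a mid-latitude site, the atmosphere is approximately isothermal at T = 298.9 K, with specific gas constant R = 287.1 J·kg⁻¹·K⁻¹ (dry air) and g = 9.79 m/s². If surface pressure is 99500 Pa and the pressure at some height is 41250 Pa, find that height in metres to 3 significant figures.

z ≈ 7720 m

Scale height: H = RT/g = 287.1 × 298.9 / 9.79 = 8765.5 m.
Invert the barometric formula: z = H ln(P₀/P).
P₀/P = 99500/41250 = 2.4121; ln(2.4121) = 0.88050.
z = 8765.5 × 0.88050 = 7718.0 m.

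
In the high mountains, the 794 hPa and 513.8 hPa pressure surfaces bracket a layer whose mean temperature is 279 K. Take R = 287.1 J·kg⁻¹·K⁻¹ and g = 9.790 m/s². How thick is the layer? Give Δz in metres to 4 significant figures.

Δz ≈ 3561 m

Hypsometric equation: Δz = (R T̄/g) ln(P₁/P₂).
R T̄/g = 287.1 × 279 / 9.790 = 8181.9 m.
ln(794/513.8) = ln(1.5453) = 0.43522.
Δz = 8181.9 × 0.43522 = 3560.9 m.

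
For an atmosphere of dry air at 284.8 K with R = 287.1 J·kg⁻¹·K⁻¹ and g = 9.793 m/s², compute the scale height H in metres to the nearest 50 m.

H ≈ 8350 m

The scale height of an isothermal atmosphere is H = RT/g.
H = 287.1 × 284.8 / 9.793 = 81766/9.793 = 8349.4 m.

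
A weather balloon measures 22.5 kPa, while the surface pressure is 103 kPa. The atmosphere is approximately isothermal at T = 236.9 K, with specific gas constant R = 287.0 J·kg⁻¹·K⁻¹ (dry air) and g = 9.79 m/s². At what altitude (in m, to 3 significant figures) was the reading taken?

Scale height: H = RT/g = 287.0 × 236.9 / 9.79 = 6944.9 m.
Invert the barometric formula: z = H ln(P₀/P).
P₀/P = 103/22.5 = 4.5778; ln(4.5778) = 1.5212.
z = 6944.9 × 1.5212 = 10565 m.

z ≈ 10600 m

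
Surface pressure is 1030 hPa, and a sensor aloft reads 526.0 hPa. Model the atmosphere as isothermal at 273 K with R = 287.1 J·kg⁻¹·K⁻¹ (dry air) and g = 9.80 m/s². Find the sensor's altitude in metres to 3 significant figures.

z ≈ 5370 m

Scale height: H = RT/g = 287.1 × 273 / 9.80 = 7997.8 m.
Invert the barometric formula: z = H ln(P₀/P).
P₀/P = 1030/526.0 = 1.9582; ln(1.9582) = 0.67203.
z = 7997.8 × 0.67203 = 5374.8 m.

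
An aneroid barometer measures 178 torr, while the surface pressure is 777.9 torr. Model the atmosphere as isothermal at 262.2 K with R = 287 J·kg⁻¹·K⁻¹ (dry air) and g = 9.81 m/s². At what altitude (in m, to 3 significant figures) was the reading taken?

z ≈ 11300 m

Scale height: H = RT/g = 287 × 262.2 / 9.81 = 7670.9 m.
Invert the barometric formula: z = H ln(P₀/P).
P₀/P = 777.9/178 = 4.3702; ln(4.3702) = 1.4748.
z = 7670.9 × 1.4748 = 11313 m.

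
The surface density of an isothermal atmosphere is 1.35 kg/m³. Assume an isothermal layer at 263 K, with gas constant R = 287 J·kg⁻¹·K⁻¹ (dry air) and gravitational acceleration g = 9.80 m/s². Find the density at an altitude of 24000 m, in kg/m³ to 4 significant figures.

ρ ≈ 0.05985 kg/m³

Scale height: H = RT/g = 287 × 263 / 9.80 = 7702.1 m.
In an isothermal atmosphere, density decays like pressure: ρ = ρ₀ exp(−z/H).
z/H = 24000/7702.1 = 3.1160; exp(−3.1160) = 0.044334.
ρ = 1.35 × 0.044334 = 0.059851 kg/m³.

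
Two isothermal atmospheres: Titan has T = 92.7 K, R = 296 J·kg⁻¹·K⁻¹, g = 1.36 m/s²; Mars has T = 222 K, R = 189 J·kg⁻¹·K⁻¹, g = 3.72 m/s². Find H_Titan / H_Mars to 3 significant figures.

H = RT/g for each body.
H_Titan = 296 × 92.7 / 1.36 = 20176 m.
H_Mars = 189 × 222 / 3.72 = 11279 m.
H_Titan/H_Mars = 20176/11279 = 1.7888.

H_Titan/H_Mars ≈ 1.79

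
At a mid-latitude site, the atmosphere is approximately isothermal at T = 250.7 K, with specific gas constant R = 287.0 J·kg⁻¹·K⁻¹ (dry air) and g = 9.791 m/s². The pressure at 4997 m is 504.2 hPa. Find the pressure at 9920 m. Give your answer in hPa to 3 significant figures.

Scale height: H = RT/g = 287.0 × 250.7 / 9.791 = 7348.7 m.
Between two levels, P₂ = P₁ exp(−Δz/H) with Δz = z₂ − z₁.
Δz = 9920.0 − 4997.0 = 4923.0 m; Δz/H = 4923.0/7348.7 = 0.66991.
P₂ = 504.2 × exp(−0.66991) = 504.2 × 0.51175 = 258.02 hPa.

P ≈ 258 hPa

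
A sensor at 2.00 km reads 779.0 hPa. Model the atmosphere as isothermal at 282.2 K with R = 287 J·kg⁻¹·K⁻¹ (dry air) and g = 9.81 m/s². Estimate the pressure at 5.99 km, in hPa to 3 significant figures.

P ≈ 480 hPa

Scale height: H = RT/g = 287 × 282.2 / 9.81 = 8256.0 m.
Between two levels, P₂ = P₁ exp(−Δz/H) with Δz = z₂ − z₁.
Δz = 5990.0 − 2000.0 = 3990.0 m; Δz/H = 3990.0/8256.0 = 0.48328.
P₂ = 779.0 × exp(−0.48328) = 779.0 × 0.61676 = 480.46 hPa.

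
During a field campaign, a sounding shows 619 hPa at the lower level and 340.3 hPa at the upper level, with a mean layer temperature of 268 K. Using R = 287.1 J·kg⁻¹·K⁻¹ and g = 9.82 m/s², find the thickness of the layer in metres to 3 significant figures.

Hypsometric equation: Δz = (R T̄/g) ln(P₁/P₂).
R T̄/g = 287.1 × 268 / 9.82 = 7835.3 m.
ln(619/340.3) = ln(1.8190) = 0.59829.
Δz = 7835.3 × 0.59829 = 4687.8 m.

Δz ≈ 4690 m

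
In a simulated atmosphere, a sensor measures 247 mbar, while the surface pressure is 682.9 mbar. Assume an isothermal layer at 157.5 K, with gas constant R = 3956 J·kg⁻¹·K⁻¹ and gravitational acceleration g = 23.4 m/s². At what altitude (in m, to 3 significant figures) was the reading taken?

Scale height: H = RT/g = 3956 × 157.5 / 23.4 = 26627 m.
Invert the barometric formula: z = H ln(P₀/P).
P₀/P = 682.9/247 = 2.7648; ln(2.7648) = 1.0170.
z = 26627 × 1.0170 = 27080 m.

z ≈ 27100 m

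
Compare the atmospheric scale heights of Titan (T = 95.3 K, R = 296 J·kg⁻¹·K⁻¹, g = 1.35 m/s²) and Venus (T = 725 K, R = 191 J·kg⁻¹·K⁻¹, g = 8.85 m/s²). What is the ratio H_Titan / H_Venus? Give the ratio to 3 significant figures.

H = RT/g for each body.
H_Titan = 296 × 95.3 / 1.35 = 20895 m.
H_Venus = 191 × 725 / 8.85 = 15647 m.
H_Titan/H_Venus = 20895/15647 = 1.3354.

H_Titan/H_Venus ≈ 1.34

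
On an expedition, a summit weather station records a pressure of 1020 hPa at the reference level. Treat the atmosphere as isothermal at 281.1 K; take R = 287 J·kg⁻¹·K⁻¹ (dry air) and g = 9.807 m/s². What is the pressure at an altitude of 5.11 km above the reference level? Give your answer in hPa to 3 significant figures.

Scale height: H = RT/g = 287 × 281.1 / 9.807 = 8226.3 m.
Barometric formula: P = P₀ exp(−z/H).
z/H = 5110.0/8226.3 = 0.62118; exp(−0.62118) = 0.53731.
P = 1020 × 0.53731 = 548.06 hPa.

P ≈ 548 hPa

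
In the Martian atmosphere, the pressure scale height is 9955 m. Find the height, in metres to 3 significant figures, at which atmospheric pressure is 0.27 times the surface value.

Set P/P₀ = exp(−z/H) = 0.27, so z = −H ln(0.27).
−ln(0.27) = 1.3093; z = 9955.0 × 1.3093 = 13034 m.

z ≈ 13000 m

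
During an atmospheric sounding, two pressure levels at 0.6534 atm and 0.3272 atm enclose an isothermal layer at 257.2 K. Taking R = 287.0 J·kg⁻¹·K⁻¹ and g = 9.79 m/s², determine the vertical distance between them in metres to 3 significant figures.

Δz ≈ 5210 m

Hypsometric equation: Δz = (R T̄/g) ln(P₁/P₂).
R T̄/g = 287.0 × 257.2 / 9.79 = 7540.0 m.
ln(0.6534/0.3272) = ln(1.9969) = 0.69160.
Δz = 7540.0 × 0.69160 = 5214.7 m.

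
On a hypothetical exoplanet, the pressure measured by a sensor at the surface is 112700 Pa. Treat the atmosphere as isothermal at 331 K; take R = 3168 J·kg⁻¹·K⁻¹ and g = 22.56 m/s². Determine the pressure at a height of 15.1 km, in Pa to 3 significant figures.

P ≈ 81400 Pa

Scale height: H = RT/g = 3168 × 331 / 22.56 = 46481 m.
Barometric formula: P = P₀ exp(−z/H).
z/H = 15100/46481 = 0.32486; exp(−0.32486) = 0.72263.
P = 112700 × 0.72263 = 81440 Pa.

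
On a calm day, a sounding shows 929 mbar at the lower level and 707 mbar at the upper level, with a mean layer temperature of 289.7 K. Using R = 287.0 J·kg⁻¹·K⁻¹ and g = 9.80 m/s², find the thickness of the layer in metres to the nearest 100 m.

Hypsometric equation: Δz = (R T̄/g) ln(P₁/P₂).
R T̄/g = 287.0 × 289.7 / 9.80 = 8484.1 m.
ln(929/707) = ln(1.3140) = 0.27308.
Δz = 8484.1 × 0.27308 = 2316.8 m.

Δz ≈ 2300 m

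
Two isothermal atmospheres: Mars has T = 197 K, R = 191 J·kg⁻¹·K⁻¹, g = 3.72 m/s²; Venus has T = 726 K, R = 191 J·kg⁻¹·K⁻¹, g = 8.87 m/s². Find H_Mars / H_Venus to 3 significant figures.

H_Mars/H_Venus ≈ 0.647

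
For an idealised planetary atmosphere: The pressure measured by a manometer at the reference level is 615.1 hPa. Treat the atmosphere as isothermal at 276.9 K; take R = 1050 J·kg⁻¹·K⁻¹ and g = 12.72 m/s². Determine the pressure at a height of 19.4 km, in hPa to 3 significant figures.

P ≈ 263 hPa

Scale height: H = RT/g = 1050 × 276.9 / 12.72 = 22857 m.
Barometric formula: P = P₀ exp(−z/H).
z/H = 19400/22857 = 0.84876; exp(−0.84876) = 0.42795.
P = 615.1 × 0.42795 = 263.23 hPa.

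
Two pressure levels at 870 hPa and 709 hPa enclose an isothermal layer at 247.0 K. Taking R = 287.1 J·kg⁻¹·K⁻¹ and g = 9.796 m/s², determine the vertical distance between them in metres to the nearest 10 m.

Hypsometric equation: Δz = (R T̄/g) ln(P₁/P₂).
R T̄/g = 287.1 × 247.0 / 9.796 = 7239.0 m.
ln(870/709) = ln(1.2271) = 0.20465.
Δz = 7239.0 × 0.20465 = 1481.5 m.

Δz ≈ 1480 m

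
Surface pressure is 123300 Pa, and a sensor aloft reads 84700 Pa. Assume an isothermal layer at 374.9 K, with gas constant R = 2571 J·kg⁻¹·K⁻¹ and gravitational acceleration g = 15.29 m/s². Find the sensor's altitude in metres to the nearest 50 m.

z ≈ 23650 m

Scale height: H = RT/g = 2571 × 374.9 / 15.29 = 63039 m.
Invert the barometric formula: z = H ln(P₀/P).
P₀/P = 123300/84700 = 1.4557; ln(1.4557) = 0.37549.
z = 63039 × 0.37549 = 23671 m.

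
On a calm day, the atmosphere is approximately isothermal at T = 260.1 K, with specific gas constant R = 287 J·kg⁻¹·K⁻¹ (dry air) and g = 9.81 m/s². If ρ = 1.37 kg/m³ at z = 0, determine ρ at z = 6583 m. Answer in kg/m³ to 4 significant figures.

ρ ≈ 0.5768 kg/m³

Scale height: H = RT/g = 287 × 260.1 / 9.81 = 7609.4 m.
In an isothermal atmosphere, density decays like pressure: ρ = ρ₀ exp(−z/H).
z/H = 6583.0/7609.4 = 0.86511; exp(−0.86511) = 0.42101.
ρ = 1.37 × 0.42101 = 0.57678 kg/m³.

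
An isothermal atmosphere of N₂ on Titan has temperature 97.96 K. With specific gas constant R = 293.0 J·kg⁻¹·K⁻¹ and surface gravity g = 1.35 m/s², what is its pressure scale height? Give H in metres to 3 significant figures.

H ≈ 21300 m

The scale height of an isothermal atmosphere is H = RT/g.
H = 293.0 × 97.96 / 1.35 = 28702/1.35 = 21261 m.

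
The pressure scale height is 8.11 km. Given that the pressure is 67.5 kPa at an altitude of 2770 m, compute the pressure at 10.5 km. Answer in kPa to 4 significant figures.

Between two levels, P₂ = P₁ exp(−Δz/H) with Δz = z₂ − z₁.
Δz = 10500 − 2770.0 = 7730.0 m; Δz/H = 7730.0/8110.0 = 0.95314.
P₂ = 67.5 × exp(−0.95314) = 67.5 × 0.38553 = 26.023 kPa.

P ≈ 26.02 kPa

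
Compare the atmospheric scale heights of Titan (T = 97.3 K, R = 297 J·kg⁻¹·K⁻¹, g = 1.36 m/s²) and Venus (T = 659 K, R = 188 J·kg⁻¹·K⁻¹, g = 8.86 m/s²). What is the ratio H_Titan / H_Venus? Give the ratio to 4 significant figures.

H_Titan/H_Venus ≈ 1.520

H = RT/g for each body.
H_Titan = 297 × 97.3 / 1.36 = 21249 m.
H_Venus = 188 × 659 / 8.86 = 13983 m.
H_Titan/H_Venus = 21249/13983 = 1.5196.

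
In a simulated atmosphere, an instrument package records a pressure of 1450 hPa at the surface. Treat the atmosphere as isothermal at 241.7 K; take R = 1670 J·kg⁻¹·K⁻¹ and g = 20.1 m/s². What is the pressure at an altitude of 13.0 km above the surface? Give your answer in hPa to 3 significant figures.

Scale height: H = RT/g = 1670 × 241.7 / 20.1 = 20082 m.
Barometric formula: P = P₀ exp(−z/H).
z/H = 13000/20082 = 0.64735; exp(−0.64735) = 0.52343.
P = 1450 × 0.52343 = 758.97 hPa.

P ≈ 759 hPa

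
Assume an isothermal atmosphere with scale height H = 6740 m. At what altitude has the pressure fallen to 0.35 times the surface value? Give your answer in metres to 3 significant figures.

z ≈ 7080 m

Set P/P₀ = exp(−z/H) = 0.35, so z = −H ln(0.35).
−ln(0.35) = 1.0498; z = 6740.0 × 1.0498 = 7075.7 m.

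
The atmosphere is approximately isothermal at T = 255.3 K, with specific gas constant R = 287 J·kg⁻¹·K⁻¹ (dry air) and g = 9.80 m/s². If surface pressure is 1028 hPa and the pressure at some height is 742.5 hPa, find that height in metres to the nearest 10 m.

z ≈ 2430 m

Scale height: H = RT/g = 287 × 255.3 / 9.80 = 7476.6 m.
Invert the barometric formula: z = H ln(P₀/P).
P₀/P = 1028/742.5 = 1.3845; ln(1.3845) = 0.32534.
z = 7476.6 × 0.32534 = 2432.4 m.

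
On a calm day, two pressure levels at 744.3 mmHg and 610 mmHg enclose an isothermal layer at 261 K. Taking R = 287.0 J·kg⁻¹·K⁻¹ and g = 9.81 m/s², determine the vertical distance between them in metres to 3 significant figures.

Δz ≈ 1520 m

Hypsometric equation: Δz = (R T̄/g) ln(P₁/P₂).
R T̄/g = 287.0 × 261 / 9.81 = 7635.8 m.
ln(744.3/610) = ln(1.2202) = 0.19901.
Δz = 7635.8 × 0.19901 = 1519.6 m.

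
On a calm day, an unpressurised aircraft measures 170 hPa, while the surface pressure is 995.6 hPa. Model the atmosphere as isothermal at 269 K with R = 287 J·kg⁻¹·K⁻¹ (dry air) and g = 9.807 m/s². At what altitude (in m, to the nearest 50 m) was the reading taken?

z ≈ 13900 m

Scale height: H = RT/g = 287 × 269 / 9.807 = 7872.2 m.
Invert the barometric formula: z = H ln(P₀/P).
P₀/P = 995.6/170 = 5.8565; ln(5.8565) = 1.7676.
z = 7872.2 × 1.7676 = 13915 m.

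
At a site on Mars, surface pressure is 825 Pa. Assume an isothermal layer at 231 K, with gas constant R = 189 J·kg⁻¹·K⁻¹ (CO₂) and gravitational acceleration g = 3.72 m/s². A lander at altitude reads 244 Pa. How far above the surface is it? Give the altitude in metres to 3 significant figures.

Scale height: H = RT/g = 189 × 231 / 3.72 = 11736 m.
Invert the barometric formula: z = H ln(P₀/P).
P₀/P = 825/244 = 3.3811; ln(3.3811) = 1.2182.
z = 11736 × 1.2182 = 14297 m.

z ≈ 14300 m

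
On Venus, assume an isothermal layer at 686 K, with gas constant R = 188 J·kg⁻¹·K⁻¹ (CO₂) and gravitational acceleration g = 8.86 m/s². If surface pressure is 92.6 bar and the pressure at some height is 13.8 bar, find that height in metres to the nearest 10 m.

Scale height: H = RT/g = 188 × 686 / 8.86 = 14556 m.
Invert the barometric formula: z = H ln(P₀/P).
P₀/P = 92.6/13.8 = 6.7101; ln(6.7101) = 1.9036.
z = 14556 × 1.9036 = 27709 m.

z ≈ 27710 m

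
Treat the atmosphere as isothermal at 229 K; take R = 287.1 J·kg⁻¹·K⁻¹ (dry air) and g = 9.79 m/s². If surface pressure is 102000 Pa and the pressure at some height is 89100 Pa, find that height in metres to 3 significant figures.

Scale height: H = RT/g = 287.1 × 229 / 9.79 = 6715.6 m.
Invert the barometric formula: z = H ln(P₀/P).
P₀/P = 102000/89100 = 1.1448; ln(1.1448) = 0.13523.
z = 6715.6 × 0.13523 = 908.15 m.

z ≈ 908 m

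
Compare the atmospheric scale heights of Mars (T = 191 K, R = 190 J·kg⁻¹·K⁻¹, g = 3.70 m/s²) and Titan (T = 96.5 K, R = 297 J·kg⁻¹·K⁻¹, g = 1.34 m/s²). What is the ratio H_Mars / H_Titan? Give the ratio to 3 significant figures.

H = RT/g for each body.
H_Mars = 190 × 191 / 3.70 = 9808.1 m.
H_Titan = 297 × 96.5 / 1.34 = 21388 m.
H_Mars/H_Titan = 9808.1/21388 = 0.45858.

H_Mars/H_Titan ≈ 0.459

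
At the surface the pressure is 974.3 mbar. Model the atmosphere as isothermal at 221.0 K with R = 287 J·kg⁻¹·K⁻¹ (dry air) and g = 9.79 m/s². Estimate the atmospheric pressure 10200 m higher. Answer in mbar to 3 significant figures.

P ≈ 202 mbar

Scale height: H = RT/g = 287 × 221.0 / 9.79 = 6478.8 m.
Barometric formula: P = P₀ exp(−z/H).
z/H = 10200/6478.8 = 1.5744; exp(−1.5744) = 0.20713.
P = 974.3 × 0.20713 = 201.81 mbar.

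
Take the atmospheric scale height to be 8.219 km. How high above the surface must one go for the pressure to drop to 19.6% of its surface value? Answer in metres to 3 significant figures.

z ≈ 13400 m

Set P/P₀ = exp(−z/H) = 0.196, so z = −H ln(0.196).
−ln(0.196) = 1.6296; z = 8219.0 × 1.6296 = 13394 m.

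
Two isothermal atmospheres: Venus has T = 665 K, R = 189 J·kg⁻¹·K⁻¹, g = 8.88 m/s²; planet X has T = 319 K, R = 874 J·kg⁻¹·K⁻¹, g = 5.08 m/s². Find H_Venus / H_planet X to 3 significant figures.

H_Venus/H_planet X ≈ 0.258

H = RT/g for each body.
H_Venus = 189 × 665 / 8.88 = 14154 m.
H_planet X = 874 × 319 / 5.08 = 54883 m.
H_Venus/H_planet X = 14154/54883 = 0.25789.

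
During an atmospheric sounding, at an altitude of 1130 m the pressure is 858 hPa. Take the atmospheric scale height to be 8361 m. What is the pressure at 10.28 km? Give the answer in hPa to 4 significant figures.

Between two levels, P₂ = P₁ exp(−Δz/H) with Δz = z₂ − z₁.
Δz = 10280 − 1130.0 = 9150.0 m; Δz/H = 9150.0/8361.0 = 1.0944.
P₂ = 858 × exp(−1.0944) = 858 × 0.33474 = 287.21 hPa.

P ≈ 287.2 hPa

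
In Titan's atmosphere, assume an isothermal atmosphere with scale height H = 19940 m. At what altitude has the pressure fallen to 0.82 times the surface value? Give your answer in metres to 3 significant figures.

Set P/P₀ = exp(−z/H) = 0.82, so z = −H ln(0.82).
−ln(0.82) = 0.19845; z = 19940 × 0.19845 = 3957.1 m.

z ≈ 3960 m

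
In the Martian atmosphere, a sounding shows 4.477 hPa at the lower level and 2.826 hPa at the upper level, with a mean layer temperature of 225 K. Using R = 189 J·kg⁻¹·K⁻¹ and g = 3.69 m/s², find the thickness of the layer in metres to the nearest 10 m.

Δz ≈ 5300 m

Hypsometric equation: Δz = (R T̄/g) ln(P₁/P₂).
R T̄/g = 189 × 225 / 3.69 = 11524 m.
ln(4.477/2.826) = ln(1.5842) = 0.46008.
Δz = 11524 × 0.46008 = 5302.0 m.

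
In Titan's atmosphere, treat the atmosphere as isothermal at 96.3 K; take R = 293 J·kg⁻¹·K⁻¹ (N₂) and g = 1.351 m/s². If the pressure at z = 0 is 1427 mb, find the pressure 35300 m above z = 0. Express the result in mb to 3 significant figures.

P ≈ 263 mb

Scale height: H = RT/g = 293 × 96.3 / 1.351 = 20885 m.
Barometric formula: P = P₀ exp(−z/H).
z/H = 35300/20885 = 1.6902; exp(−1.6902) = 0.18448.
P = 1427 × 0.18448 = 263.25 mb.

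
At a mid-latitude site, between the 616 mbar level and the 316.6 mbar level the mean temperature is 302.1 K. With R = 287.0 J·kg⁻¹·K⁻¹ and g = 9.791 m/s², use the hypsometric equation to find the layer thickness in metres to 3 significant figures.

Hypsometric equation: Δz = (R T̄/g) ln(P₁/P₂).
R T̄/g = 287.0 × 302.1 / 9.791 = 8855.3 m.
ln(616/316.6) = ln(1.9457) = 0.66562.
Δz = 8855.3 × 0.66562 = 5894.3 m.

Δz ≈ 5890 m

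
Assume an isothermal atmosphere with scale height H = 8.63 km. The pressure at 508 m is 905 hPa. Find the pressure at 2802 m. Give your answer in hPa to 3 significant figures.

P ≈ 694 hPa

Between two levels, P₂ = P₁ exp(−Δz/H) with Δz = z₂ − z₁.
Δz = 2802.0 − 508.00 = 2294.0 m; Δz/H = 2294.0/8630.0 = 0.26582.
P₂ = 905 × exp(−0.26582) = 905 × 0.76658 = 693.75 hPa.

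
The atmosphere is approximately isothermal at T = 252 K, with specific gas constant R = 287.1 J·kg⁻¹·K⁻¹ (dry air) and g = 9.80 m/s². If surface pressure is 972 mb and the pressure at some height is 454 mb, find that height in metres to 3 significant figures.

z ≈ 5620 m

Scale height: H = RT/g = 287.1 × 252 / 9.80 = 7382.6 m.
Invert the barometric formula: z = H ln(P₀/P).
P₀/P = 972/454 = 2.1410; ln(2.1410) = 0.76127.
z = 7382.6 × 0.76127 = 5620.2 m.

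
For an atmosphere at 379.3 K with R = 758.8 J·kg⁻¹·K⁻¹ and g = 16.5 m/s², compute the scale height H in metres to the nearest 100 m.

The scale height of an isothermal atmosphere is H = RT/g.
H = 758.8 × 379.3 / 16.5 = 287810/16.5 = 17443 m.

H ≈ 17400 m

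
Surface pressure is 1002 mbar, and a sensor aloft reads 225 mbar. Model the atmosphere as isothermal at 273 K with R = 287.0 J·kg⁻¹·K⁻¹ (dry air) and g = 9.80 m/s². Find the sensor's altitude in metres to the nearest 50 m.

Scale height: H = RT/g = 287.0 × 273 / 9.80 = 7995.0 m.
Invert the barometric formula: z = H ln(P₀/P).
P₀/P = 1002/225 = 4.4533; ln(4.4533) = 1.4936.
z = 7995.0 × 1.4936 = 11941 m.

z ≈ 11950 m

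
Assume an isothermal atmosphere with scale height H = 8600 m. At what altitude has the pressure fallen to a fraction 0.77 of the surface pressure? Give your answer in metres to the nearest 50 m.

z ≈ 2250 m

Set P/P₀ = exp(−z/H) = 0.77, so z = −H ln(0.77).
−ln(0.77) = 0.26136; z = 8600.0 × 0.26136 = 2247.7 m.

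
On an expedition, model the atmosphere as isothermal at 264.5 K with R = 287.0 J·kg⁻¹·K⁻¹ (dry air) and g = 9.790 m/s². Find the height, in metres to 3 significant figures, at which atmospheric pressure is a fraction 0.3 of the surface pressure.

z ≈ 9340 m

Scale height: H = RT/g = 287.0 × 264.5 / 9.790 = 7754.0 m.
Set P/P₀ = exp(−z/H) = 0.3, so z = −H ln(0.3).
−ln(0.3) = 1.2040; z = 7754.0 × 1.2040 = 9335.8 m.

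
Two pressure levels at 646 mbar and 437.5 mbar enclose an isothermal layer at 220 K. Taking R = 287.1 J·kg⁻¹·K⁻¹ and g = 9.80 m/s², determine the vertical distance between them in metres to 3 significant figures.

Δz ≈ 2510 m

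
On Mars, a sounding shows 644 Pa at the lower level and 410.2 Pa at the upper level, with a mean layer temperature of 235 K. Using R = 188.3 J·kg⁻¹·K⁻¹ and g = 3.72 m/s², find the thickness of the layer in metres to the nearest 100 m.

Hypsometric equation: Δz = (R T̄/g) ln(P₁/P₂).
R T̄/g = 188.3 × 235 / 3.72 = 11895 m.
ln(644/410.2) = ln(1.5700) = 0.45108.
Δz = 11895 × 0.45108 = 5365.6 m.

Δz ≈ 5400 m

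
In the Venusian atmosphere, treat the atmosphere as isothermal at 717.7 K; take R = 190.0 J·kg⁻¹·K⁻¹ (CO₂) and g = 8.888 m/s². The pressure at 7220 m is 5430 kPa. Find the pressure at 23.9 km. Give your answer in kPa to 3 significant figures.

Scale height: H = RT/g = 190.0 × 717.7 / 8.888 = 15342 m.
Between two levels, P₂ = P₁ exp(−Δz/H) with Δz = z₂ − z₁.
Δz = 23900 − 7220.0 = 16680 m; Δz/H = 16680/15342 = 1.0872.
P₂ = 5430 × exp(−1.0872) = 5430 × 0.33716 = 1830.8 kPa.

P ≈ 1830 kPa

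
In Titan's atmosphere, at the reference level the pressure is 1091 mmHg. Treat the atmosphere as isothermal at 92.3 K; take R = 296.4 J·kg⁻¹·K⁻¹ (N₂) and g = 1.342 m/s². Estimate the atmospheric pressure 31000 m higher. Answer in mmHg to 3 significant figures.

P ≈ 238 mmHg

Scale height: H = RT/g = 296.4 × 92.3 / 1.342 = 20386 m.
Barometric formula: P = P₀ exp(−z/H).
z/H = 31000/20386 = 1.5207; exp(−1.5207) = 0.21856.
P = 1091 × 0.21856 = 238.45 mmHg.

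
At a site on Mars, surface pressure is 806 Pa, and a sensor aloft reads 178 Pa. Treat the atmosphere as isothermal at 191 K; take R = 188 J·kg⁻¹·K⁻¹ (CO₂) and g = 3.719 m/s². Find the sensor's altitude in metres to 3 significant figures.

z ≈ 14600 m

Scale height: H = RT/g = 188 × 191 / 3.719 = 9655.3 m.
Invert the barometric formula: z = H ln(P₀/P).
P₀/P = 806/178 = 4.5281; ln(4.5281) = 1.5103.
z = 9655.3 × 1.5103 = 14582 m.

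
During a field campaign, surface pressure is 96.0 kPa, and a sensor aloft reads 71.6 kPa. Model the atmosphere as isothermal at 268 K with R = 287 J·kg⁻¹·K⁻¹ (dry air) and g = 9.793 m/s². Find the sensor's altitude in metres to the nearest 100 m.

Scale height: H = RT/g = 287 × 268 / 9.793 = 7854.2 m.
Invert the barometric formula: z = H ln(P₀/P).
P₀/P = 96.0/71.6 = 1.3408; ln(1.3408) = 0.29327.
z = 7854.2 × 0.29327 = 2303.4 m.

z ≈ 2300 m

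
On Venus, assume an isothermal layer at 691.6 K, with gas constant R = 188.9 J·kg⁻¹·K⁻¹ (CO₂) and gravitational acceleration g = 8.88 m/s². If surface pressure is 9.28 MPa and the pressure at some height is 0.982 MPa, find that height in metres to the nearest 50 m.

Scale height: H = RT/g = 188.9 × 691.6 / 8.88 = 14712 m.
Invert the barometric formula: z = H ln(P₀/P).
P₀/P = 9.28/0.982 = 9.4501; ln(9.4501) = 2.2460.
z = 14712 × 2.2460 = 33043 m.

z ≈ 33050 m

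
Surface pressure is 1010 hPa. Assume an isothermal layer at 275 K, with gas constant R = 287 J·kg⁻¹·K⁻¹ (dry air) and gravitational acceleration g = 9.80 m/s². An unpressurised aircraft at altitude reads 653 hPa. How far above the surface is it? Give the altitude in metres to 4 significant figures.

Scale height: H = RT/g = 287 × 275 / 9.80 = 8053.6 m.
Invert the barometric formula: z = H ln(P₀/P).
P₀/P = 1010/653 = 1.5467; ln(1.5467) = 0.43612.
z = 8053.6 × 0.43612 = 3512.3 m.

z ≈ 3512 m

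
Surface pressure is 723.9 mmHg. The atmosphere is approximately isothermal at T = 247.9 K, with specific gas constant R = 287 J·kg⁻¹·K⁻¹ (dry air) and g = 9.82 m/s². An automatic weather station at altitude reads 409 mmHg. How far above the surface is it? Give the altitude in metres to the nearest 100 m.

z ≈ 4100 m

Scale height: H = RT/g = 287 × 247.9 / 9.82 = 7245.1 m.
Invert the barometric formula: z = H ln(P₀/P).
P₀/P = 723.9/409 = 1.7699; ln(1.7699) = 0.57092.
z = 7245.1 × 0.57092 = 4136.4 m.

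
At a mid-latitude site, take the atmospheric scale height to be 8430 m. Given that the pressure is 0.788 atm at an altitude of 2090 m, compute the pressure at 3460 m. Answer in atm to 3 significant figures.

Between two levels, P₂ = P₁ exp(−Δz/H) with Δz = z₂ − z₁.
Δz = 3460.0 − 2090.0 = 1370.0 m; Δz/H = 1370.0/8430.0 = 0.16251.
P₂ = 0.788 × exp(−0.16251) = 0.788 × 0.85001 = 0.66981 atm.

P ≈ 0.670 atm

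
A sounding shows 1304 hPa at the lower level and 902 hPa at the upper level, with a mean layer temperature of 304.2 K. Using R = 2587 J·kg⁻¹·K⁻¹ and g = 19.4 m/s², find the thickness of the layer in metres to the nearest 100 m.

Δz ≈ 15000 m

Hypsometric equation: Δz = (R T̄/g) ln(P₁/P₂).
R T̄/g = 2587 × 304.2 / 19.4 = 40565 m.
ln(1304/902) = ln(1.4457) = 0.36859.
Δz = 40565 × 0.36859 = 14952 m.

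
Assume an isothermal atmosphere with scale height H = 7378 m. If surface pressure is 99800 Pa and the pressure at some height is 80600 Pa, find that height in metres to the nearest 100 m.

z ≈ 1600 m

Invert the barometric formula: z = H ln(P₀/P).
P₀/P = 99800/80600 = 1.2382; ln(1.2382) = 0.21366.
z = 7378.0 × 0.21366 = 1576.4 m.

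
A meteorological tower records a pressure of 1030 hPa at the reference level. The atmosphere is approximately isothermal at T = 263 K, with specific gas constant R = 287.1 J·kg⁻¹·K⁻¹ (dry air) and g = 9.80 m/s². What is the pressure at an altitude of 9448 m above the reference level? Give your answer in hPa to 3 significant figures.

P ≈ 302 hPa

Scale height: H = RT/g = 287.1 × 263 / 9.80 = 7704.8 m.
Barometric formula: P = P₀ exp(−z/H).
z/H = 9448.0/7704.8 = 1.2262; exp(−1.2262) = 0.29341.
P = 1030 × 0.29341 = 302.21 hPa.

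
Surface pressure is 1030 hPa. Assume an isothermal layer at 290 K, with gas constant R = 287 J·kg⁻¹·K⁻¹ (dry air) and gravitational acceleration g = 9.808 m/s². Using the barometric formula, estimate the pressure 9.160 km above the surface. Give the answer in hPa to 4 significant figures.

Scale height: H = RT/g = 287 × 290 / 9.808 = 8485.9 m.
Barometric formula: P = P₀ exp(−z/H).
z/H = 9160.0/8485.9 = 1.0794; exp(−1.0794) = 0.33980.
P = 1030 × 0.33980 = 349.99 hPa.

P ≈ 350.0 hPa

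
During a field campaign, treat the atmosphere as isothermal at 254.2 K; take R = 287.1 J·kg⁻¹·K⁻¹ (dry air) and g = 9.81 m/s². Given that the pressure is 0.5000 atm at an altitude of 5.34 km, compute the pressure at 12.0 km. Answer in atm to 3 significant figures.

P ≈ 0.204 atm

Scale height: H = RT/g = 287.1 × 254.2 / 9.81 = 7439.4 m.
Between two levels, P₂ = P₁ exp(−Δz/H) with Δz = z₂ − z₁.
Δz = 12000 − 5340.0 = 6660.0 m; Δz/H = 6660.0/7439.4 = 0.89523.
P₂ = 0.5000 × exp(−0.89523) = 0.5000 × 0.40851 = 0.20425 atm.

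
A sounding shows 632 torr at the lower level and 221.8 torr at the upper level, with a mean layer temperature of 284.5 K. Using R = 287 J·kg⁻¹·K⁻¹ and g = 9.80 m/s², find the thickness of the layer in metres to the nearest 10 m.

Hypsometric equation: Δz = (R T̄/g) ln(P₁/P₂).
R T̄/g = 287 × 284.5 / 9.80 = 8331.8 m.
ln(632/221.8) = ln(2.8494) = 1.0471.
Δz = 8331.8 × 1.0471 = 8724.2 m.

Δz ≈ 8720 m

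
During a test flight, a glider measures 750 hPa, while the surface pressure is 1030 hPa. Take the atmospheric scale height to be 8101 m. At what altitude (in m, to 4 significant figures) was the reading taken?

Invert the barometric formula: z = H ln(P₀/P).
P₀/P = 1030/750 = 1.3733; ln(1.3733) = 0.31722.
z = 8101.0 × 0.31722 = 2569.8 m.

z ≈ 2570 m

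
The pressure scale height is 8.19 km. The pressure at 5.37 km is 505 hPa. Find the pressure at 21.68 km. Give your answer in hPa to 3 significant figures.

Between two levels, P₂ = P₁ exp(−Δz/H) with Δz = z₂ − z₁.
Δz = 21680 − 5370.0 = 16310 m; Δz/H = 16310/8190.0 = 1.9915.
P₂ = 505 × exp(−1.9915) = 505 × 0.13649 = 68.927 hPa.

P ≈ 68.9 hPa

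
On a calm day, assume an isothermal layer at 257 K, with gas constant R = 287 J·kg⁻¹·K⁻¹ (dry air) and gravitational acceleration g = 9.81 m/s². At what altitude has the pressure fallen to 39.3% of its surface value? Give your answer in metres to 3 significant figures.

z ≈ 7020 m

Scale height: H = RT/g = 287 × 257 / 9.81 = 7518.8 m.
Set P/P₀ = exp(−z/H) = 0.393, so z = −H ln(0.393).
−ln(0.393) = 0.93395; z = 7518.8 × 0.93395 = 7022.2 m.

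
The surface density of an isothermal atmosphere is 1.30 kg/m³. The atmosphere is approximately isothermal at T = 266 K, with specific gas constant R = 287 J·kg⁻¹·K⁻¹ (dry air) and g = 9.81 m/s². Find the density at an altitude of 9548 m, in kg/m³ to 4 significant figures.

ρ ≈ 0.3812 kg/m³

Scale height: H = RT/g = 287 × 266 / 9.81 = 7782.1 m.
In an isothermal atmosphere, density decays like pressure: ρ = ρ₀ exp(−z/H).
z/H = 9548.0/7782.1 = 1.2269; exp(−1.2269) = 0.29320.
ρ = 1.30 × 0.29320 = 0.38116 kg/m³.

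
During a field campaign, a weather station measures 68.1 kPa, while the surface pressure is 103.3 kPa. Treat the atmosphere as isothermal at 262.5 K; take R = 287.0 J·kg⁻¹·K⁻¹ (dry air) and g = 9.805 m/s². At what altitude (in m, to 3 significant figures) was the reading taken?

z ≈ 3200 m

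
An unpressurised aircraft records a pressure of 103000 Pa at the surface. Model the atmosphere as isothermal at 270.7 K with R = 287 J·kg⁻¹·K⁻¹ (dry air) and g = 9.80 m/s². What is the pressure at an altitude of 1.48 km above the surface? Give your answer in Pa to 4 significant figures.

P ≈ 85460 Pa

Scale height: H = RT/g = 287 × 270.7 / 9.80 = 7927.6 m.
Barometric formula: P = P₀ exp(−z/H).
z/H = 1480.0/7927.6 = 0.18669; exp(−0.18669) = 0.82970.
P = 103000 × 0.82970 = 85459 Pa.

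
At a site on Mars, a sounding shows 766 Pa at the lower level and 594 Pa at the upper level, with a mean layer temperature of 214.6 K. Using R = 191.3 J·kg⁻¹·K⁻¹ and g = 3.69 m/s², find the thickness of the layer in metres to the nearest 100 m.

Hypsometric equation: Δz = (R T̄/g) ln(P₁/P₂).
R T̄/g = 191.3 × 214.6 / 3.69 = 11125 m.
ln(766/594) = ln(1.2896) = 0.25433.
Δz = 11125 × 0.25433 = 2829.4 m.

Δz ≈ 2800 m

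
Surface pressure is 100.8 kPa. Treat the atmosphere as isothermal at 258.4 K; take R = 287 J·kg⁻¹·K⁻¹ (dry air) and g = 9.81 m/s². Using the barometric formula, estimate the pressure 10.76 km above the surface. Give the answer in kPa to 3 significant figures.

P ≈ 24.3 kPa

Scale height: H = RT/g = 287 × 258.4 / 9.81 = 7559.7 m.
Barometric formula: P = P₀ exp(−z/H).
z/H = 10760/7559.7 = 1.4233; exp(−1.4233) = 0.24092.
P = 100.8 × 0.24092 = 24.285 kPa.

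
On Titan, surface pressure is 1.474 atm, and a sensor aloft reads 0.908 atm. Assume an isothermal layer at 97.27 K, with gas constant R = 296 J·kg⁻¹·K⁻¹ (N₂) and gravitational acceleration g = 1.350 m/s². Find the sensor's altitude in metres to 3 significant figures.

z ≈ 10300 m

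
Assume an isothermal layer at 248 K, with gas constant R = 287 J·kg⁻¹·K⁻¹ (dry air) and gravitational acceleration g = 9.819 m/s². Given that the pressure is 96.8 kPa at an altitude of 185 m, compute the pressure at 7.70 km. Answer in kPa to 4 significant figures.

P ≈ 34.33 kPa

Scale height: H = RT/g = 287 × 248 / 9.819 = 7248.8 m.
Between two levels, P₂ = P₁ exp(−Δz/H) with Δz = z₂ − z₁.
Δz = 7700.0 − 185.00 = 7515.0 m; Δz/H = 7515.0/7248.8 = 1.0367.
P₂ = 96.8 × exp(−1.0367) = 96.8 × 0.35462 = 34.327 kPa.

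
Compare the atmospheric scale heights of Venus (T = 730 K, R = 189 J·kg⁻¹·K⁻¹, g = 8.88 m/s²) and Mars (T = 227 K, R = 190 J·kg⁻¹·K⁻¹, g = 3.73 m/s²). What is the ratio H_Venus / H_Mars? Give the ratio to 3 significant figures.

H_Venus/H_Mars ≈ 1.34

H = RT/g for each body.
H_Venus = 189 × 730 / 8.88 = 15537 m.
H_Mars = 190 × 227 / 3.73 = 11563 m.
H_Venus/H_Mars = 15537/11563 = 1.3437.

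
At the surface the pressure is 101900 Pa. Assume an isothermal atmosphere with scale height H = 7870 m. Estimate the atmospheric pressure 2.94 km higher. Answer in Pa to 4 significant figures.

P ≈ 70130 Pa

Barometric formula: P = P₀ exp(−z/H).
z/H = 2940.0/7870.0 = 0.37357; exp(−0.37357) = 0.68827.
P = 101900 × 0.68827 = 70135 Pa.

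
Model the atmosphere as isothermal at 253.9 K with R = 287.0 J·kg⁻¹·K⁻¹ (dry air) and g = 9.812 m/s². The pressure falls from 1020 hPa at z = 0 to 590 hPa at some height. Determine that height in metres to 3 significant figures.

z ≈ 4070 m

Scale height: H = RT/g = 287.0 × 253.9 / 9.812 = 7426.5 m.
Invert the barometric formula: z = H ln(P₀/P).
P₀/P = 1020/590 = 1.7288; ln(1.7288) = 0.54743.
z = 7426.5 × 0.54743 = 4065.5 m.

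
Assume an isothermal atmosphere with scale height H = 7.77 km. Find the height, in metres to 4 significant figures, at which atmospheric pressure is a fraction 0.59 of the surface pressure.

Set P/P₀ = exp(−z/H) = 0.59, so z = −H ln(0.59).
−ln(0.59) = 0.52763; z = 7770.0 × 0.52763 = 4099.7 m.

z ≈ 4100 m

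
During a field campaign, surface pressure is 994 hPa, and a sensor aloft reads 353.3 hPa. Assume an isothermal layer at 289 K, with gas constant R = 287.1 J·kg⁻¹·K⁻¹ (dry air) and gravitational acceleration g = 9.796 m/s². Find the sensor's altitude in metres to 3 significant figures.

z ≈ 8760 m

Scale height: H = RT/g = 287.1 × 289 / 9.796 = 8470.0 m.
Invert the barometric formula: z = H ln(P₀/P).
P₀/P = 994/353.3 = 2.8135; ln(2.8135) = 1.0344.
z = 8470.0 × 1.0344 = 8761.4 m.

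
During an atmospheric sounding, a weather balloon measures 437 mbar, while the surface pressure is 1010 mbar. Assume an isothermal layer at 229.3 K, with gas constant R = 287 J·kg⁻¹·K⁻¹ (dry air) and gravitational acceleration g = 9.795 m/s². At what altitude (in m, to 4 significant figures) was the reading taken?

z ≈ 5629 m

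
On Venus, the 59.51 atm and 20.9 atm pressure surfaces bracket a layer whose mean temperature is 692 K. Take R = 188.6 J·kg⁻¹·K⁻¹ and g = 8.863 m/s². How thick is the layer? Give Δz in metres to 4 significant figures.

Δz ≈ 15410 m

Hypsometric equation: Δz = (R T̄/g) ln(P₁/P₂).
R T̄/g = 188.6 × 692 / 8.863 = 14725 m.
ln(59.51/20.9) = ln(2.8474) = 1.0464.
Δz = 14725 × 1.0464 = 15408 m.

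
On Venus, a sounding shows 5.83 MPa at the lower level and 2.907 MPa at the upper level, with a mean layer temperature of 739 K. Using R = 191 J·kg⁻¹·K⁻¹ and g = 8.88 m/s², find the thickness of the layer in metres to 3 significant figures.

Δz ≈ 11100 m

Hypsometric equation: Δz = (R T̄/g) ln(P₁/P₂).
R T̄/g = 191 × 739 / 8.88 = 15895 m.
ln(5.83/2.907) = ln(2.0055) = 0.69589.
Δz = 15895 × 0.69589 = 11061 m.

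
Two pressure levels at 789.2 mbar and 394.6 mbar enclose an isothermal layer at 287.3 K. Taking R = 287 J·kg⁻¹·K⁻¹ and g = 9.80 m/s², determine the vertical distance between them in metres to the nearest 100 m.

Δz ≈ 5800 m

Hypsometric equation: Δz = (R T̄/g) ln(P₁/P₂).
R T̄/g = 287 × 287.3 / 9.80 = 8413.8 m.
ln(789.2/394.6) = ln(2.0000) = 0.69315.
Δz = 8413.8 × 0.69315 = 5832.0 m.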